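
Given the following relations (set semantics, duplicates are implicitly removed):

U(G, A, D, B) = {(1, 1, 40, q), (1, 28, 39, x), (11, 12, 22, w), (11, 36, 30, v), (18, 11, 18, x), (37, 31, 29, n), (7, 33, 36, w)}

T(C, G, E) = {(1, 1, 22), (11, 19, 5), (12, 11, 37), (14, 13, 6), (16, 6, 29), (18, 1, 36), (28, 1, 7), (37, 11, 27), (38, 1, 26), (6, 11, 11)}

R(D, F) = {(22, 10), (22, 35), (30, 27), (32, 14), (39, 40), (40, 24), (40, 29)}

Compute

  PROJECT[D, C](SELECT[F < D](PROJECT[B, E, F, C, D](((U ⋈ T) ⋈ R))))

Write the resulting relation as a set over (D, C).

Joining U and T on G yields {(1, 1, 40, q, 1, 22), (1, 1, 40, q, 18, 36), (1, 1, 40, q, 28, 7), (1, 1, 40, q, 38, 26), (1, 28, 39, x, 1, 22), (1, 28, 39, x, 18, 36), (1, 28, 39, x, 28, 7), (1, 28, 39, x, 38, 26), (11, 12, 22, w, 12, 37), (11, 12, 22, w, 37, 27), (11, 12, 22, w, 6, 11), (11, 36, 30, v, 12, 37), (11, 36, 30, v, 37, 27), (11, 36, 30, v, 6, 11)}.
Joining (U ⋈ T) and R on D yields {(1, 1, 40, q, 1, 22, 24), (1, 1, 40, q, 1, 22, 29), (1, 1, 40, q, 18, 36, 24), (1, 1, 40, q, 18, 36, 29), (1, 1, 40, q, 28, 7, 24), (1, 1, 40, q, 28, 7, 29), (1, 1, 40, q, 38, 26, 24), (1, 1, 40, q, 38, 26, 29), (1, 28, 39, x, 1, 22, 40), (1, 28, 39, x, 18, 36, 40), (1, 28, 39, x, 28, 7, 40), (1, 28, 39, x, 38, 26, 40), (11, 12, 22, w, 12, 37, 10), (11, 12, 22, w, 12, 37, 35), (11, 12, 22, w, 37, 27, 10), (11, 12, 22, w, 37, 27, 35), (11, 12, 22, w, 6, 11, 10), (11, 12, 22, w, 6, 11, 35), (11, 36, 30, v, 12, 37, 27), (11, 36, 30, v, 37, 27, 27), (11, 36, 30, v, 6, 11, 27)}.
Keep only column(s) B, E, F, C, D: {(q, 22, 24, 1, 40), (q, 22, 29, 1, 40), (q, 26, 24, 38, 40), (q, 26, 29, 38, 40), (q, 36, 24, 18, 40), (q, 36, 29, 18, 40), (q, 7, 24, 28, 40), (q, 7, 29, 28, 40), (v, 11, 27, 6, 30), (v, 27, 27, 37, 30), (v, 37, 27, 12, 30), (w, 11, 10, 6, 22), (w, 11, 35, 6, 22), (w, 27, 10, 37, 22), (w, 27, 35, 37, 22), (w, 37, 10, 12, 22), (w, 37, 35, 12, 22), (x, 22, 40, 1, 39), (x, 26, 40, 38, 39), (x, 36, 40, 18, 39), (x, 7, 40, 28, 39)}
σ[F < D]: keep tuples satisfying F < D → {(q, 22, 24, 1, 40), (q, 22, 29, 1, 40), (q, 26, 24, 38, 40), (q, 26, 29, 38, 40), (q, 36, 24, 18, 40), (q, 36, 29, 18, 40), (q, 7, 24, 28, 40), (q, 7, 29, 28, 40), (v, 11, 27, 6, 30), (v, 27, 27, 37, 30), (v, 37, 27, 12, 30), (w, 11, 10, 6, 22), (w, 27, 10, 37, 22), (w, 37, 10, 12, 22)}
Keep only column(s) D, C (4 duplicate(s) eliminated): {(22, 12), (22, 37), (22, 6), (30, 12), (30, 37), (30, 6), (40, 1), (40, 18), (40, 28), (40, 38)}

{(22, 12), (22, 37), (22, 6), (30, 12), (30, 37), (30, 6), (40, 1), (40, 18), (40, 28), (40, 38)}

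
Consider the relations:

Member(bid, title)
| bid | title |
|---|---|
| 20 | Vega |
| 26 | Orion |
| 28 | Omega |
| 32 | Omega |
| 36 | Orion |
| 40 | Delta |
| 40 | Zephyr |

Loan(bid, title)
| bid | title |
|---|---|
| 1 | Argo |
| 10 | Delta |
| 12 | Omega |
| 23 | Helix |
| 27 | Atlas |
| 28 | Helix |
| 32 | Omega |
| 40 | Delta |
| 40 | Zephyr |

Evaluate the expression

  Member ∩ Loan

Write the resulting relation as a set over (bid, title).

{(32, Omega), (40, Delta), (40, Zephyr)}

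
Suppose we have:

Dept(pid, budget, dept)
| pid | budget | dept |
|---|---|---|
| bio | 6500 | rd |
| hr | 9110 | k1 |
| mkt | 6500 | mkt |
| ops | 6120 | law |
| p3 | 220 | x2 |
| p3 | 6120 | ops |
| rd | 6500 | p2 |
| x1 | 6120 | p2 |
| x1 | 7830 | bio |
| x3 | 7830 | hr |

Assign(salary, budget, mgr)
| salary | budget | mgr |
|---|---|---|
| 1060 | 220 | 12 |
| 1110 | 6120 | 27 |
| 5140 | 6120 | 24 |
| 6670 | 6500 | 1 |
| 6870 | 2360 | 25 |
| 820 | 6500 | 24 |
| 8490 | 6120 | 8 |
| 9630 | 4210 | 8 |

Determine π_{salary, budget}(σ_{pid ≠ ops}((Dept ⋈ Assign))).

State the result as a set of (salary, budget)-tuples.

Dept ⋈ Assign (natural join on budget): {(bio, 6500, rd, 6670, 1), (bio, 6500, rd, 820, 24), (mkt, 6500, mkt, 6670, 1), (mkt, 6500, mkt, 820, 24), (ops, 6120, law, 1110, 27), (ops, 6120, law, 5140, 24), (ops, 6120, law, 8490, 8), (p3, 220, x2, 1060, 12), (p3, 6120, ops, 1110, 27), (p3, 6120, ops, 5140, 24), (p3, 6120, ops, 8490, 8), (rd, 6500, p2, 6670, 1), (rd, 6500, p2, 820, 24), (x1, 6120, p2, 1110, 27), (x1, 6120, p2, 5140, 24), (x1, 6120, p2, 8490, 8)}
Filtering on pid ≠ ops leaves {(bio, 6500, rd, 6670, 1), (bio, 6500, rd, 820, 24), (mkt, 6500, mkt, 6670, 1), (mkt, 6500, mkt, 820, 24), (p3, 220, x2, 1060, 12), (p3, 6120, ops, 1110, 27), (p3, 6120, ops, 5140, 24), (p3, 6120, ops, 8490, 8), (rd, 6500, p2, 6670, 1), (rd, 6500, p2, 820, 24), (x1, 6120, p2, 1110, 27), (x1, 6120, p2, 5140, 24), (x1, 6120, p2, 8490, 8)}.
Keep only column(s) salary, budget (7 duplicate(s) eliminated): {(1060, 220), (1110, 6120), (5140, 6120), (6670, 6500), (820, 6500), (8490, 6120)}

{(1060, 220), (1110, 6120), (5140, 6120), (6670, 6500), (820, 6500), (8490, 6120)}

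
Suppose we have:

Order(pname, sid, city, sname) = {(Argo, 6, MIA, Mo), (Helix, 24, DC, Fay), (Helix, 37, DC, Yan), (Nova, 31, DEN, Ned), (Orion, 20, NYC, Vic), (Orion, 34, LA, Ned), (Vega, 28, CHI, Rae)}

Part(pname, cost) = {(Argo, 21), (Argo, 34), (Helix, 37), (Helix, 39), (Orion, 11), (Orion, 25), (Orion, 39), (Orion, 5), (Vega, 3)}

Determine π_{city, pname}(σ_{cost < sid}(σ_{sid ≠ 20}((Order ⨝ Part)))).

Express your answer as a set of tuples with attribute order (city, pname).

Joining Order and Part on pname yields {(Argo, 6, MIA, Mo, 21), (Argo, 6, MIA, Mo, 34), (Helix, 24, DC, Fay, 37), (Helix, 24, DC, Fay, 39), (Helix, 37, DC, Yan, 37), (Helix, 37, DC, Yan, 39), (Orion, 20, NYC, Vic, 11), (Orion, 20, NYC, Vic, 25), (Orion, 20, NYC, Vic, 39), (Orion, 20, NYC, Vic, 5), (Orion, 34, LA, Ned, 11), (Orion, 34, LA, Ned, 25), (Orion, 34, LA, Ned, 39), (Orion, 34, LA, Ned, 5), (Vega, 28, CHI, Rae, 3)}.
Selection sid ≠ 20: {(Argo, 6, MIA, Mo, 21), (Argo, 6, MIA, Mo, 34), (Helix, 24, DC, Fay, 37), (Helix, 24, DC, Fay, 39), (Helix, 37, DC, Yan, 37), (Helix, 37, DC, Yan, 39), (Orion, 34, LA, Ned, 11), (Orion, 34, LA, Ned, 25), (Orion, 34, LA, Ned, 39), (Orion, 34, LA, Ned, 5), (Vega, 28, CHI, Rae, 3)}
Selection cost < sid: {(Orion, 34, LA, Ned, 11), (Orion, 34, LA, Ned, 25), (Orion, 34, LA, Ned, 5), (Vega, 28, CHI, Rae, 3)}
Projecting to city, pname (2 duplicate(s) eliminated): {(CHI, Vega), (LA, Orion)}

{(CHI, Vega), (LA, Orion)}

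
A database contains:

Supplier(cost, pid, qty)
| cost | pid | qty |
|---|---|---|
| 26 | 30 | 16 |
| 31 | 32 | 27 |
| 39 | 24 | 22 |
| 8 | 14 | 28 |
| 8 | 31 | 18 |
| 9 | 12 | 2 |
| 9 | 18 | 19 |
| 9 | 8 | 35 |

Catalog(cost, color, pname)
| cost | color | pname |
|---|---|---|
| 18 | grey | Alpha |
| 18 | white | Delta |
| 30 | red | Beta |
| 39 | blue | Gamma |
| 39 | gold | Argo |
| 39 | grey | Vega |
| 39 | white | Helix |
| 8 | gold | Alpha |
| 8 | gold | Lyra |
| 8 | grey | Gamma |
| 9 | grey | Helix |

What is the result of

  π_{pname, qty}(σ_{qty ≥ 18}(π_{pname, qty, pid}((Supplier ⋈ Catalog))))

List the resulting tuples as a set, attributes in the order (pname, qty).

{(Alpha, 18), (Alpha, 28), (Argo, 22), (Gamma, 18), (Gamma, 22), (Gamma, 28), (Helix, 19), (Helix, 22), (Helix, 35), (Lyra, 18), (Lyra, 28), (Vega, 22)}

Supplier ⋈ Catalog (natural join on cost): {(39, 24, 22, blue, Gamma), (39, 24, 22, gold, Argo), (39, 24, 22, grey, Vega), (39, 24, 22, white, Helix), (8, 14, 28, gold, Alpha), (8, 14, 28, gold, Lyra), (8, 14, 28, grey, Gamma), (8, 31, 18, gold, Alpha), (8, 31, 18, gold, Lyra), (8, 31, 18, grey, Gamma), (9, 12, 2, grey, Helix), (9, 18, 19, grey, Helix), (9, 8, 35, grey, Helix)}
π_{pname, qty, pid} gives {(Alpha, 18, 31), (Alpha, 28, 14), (Argo, 22, 24), (Gamma, 18, 31), (Gamma, 22, 24), (Gamma, 28, 14), (Helix, 19, 18), (Helix, 2, 12), (Helix, 22, 24), (Helix, 35, 8), (Lyra, 18, 31), (Lyra, 28, 14), (Vega, 22, 24)}.
Apply σ_{qty ≥ 18}; surviving tuples: {(Alpha, 18, 31), (Alpha, 28, 14), (Argo, 22, 24), (Gamma, 18, 31), (Gamma, 22, 24), (Gamma, 28, 14), (Helix, 19, 18), (Helix, 22, 24), (Helix, 35, 8), (Lyra, 18, 31), (Lyra, 28, 14), (Vega, 22, 24)}
π_{pname, qty} gives {(Alpha, 18), (Alpha, 28), (Argo, 22), (Gamma, 18), (Gamma, 22), (Gamma, 28), (Helix, 19), (Helix, 22), (Helix, 35), (Lyra, 18), (Lyra, 28), (Vega, 22)}.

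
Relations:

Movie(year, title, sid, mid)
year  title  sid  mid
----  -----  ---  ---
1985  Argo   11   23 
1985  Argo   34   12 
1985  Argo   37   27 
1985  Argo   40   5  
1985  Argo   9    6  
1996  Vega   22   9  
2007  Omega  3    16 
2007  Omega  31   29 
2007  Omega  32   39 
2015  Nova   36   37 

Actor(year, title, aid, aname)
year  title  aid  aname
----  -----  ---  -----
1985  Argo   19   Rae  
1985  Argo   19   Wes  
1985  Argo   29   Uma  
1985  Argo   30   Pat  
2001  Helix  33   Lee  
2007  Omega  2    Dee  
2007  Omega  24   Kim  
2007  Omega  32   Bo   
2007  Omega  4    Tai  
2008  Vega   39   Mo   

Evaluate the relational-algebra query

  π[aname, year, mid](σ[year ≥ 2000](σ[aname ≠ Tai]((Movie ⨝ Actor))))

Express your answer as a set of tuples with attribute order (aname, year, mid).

{(Bo, 2007, 16), (Bo, 2007, 29), (Bo, 2007, 39), (Dee, 2007, 16), (Dee, 2007, 29), (Dee, 2007, 39), (Kim, 2007, 16), (Kim, 2007, 29), (Kim, 2007, 39)}

Joining Movie and Actor on year, title yields {(1985, Argo, 11, 23, 19, Rae), (1985, Argo, 11, 23, 19, Wes), (1985, Argo, 11, 23, 29, Uma), (1985, Argo, 11, 23, 30, Pat), (1985, Argo, 34, 12, 19, Rae), (1985, Argo, 34, 12, 19, Wes), (1985, Argo, 34, 12, 29, Uma), (1985, Argo, 34, 12, 30, Pat), (1985, Argo, 37, 27, 19, Rae), (1985, Argo, 37, 27, 19, Wes), (1985, Argo, 37, 27, 29, Uma), (1985, Argo, 37, 27, 30, Pat), (1985, Argo, 40, 5, 19, Rae), (1985, Argo, 40, 5, 19, Wes), (1985, Argo, 40, 5, 29, Uma), (1985, Argo, 40, 5, 30, Pat), (1985, Argo, 9, 6, 19, Rae), (1985, Argo, 9, 6, 19, Wes), (1985, Argo, 9, 6, 29, Uma), (1985, Argo, 9, 6, 30, Pat), (2007, Omega, 3, 16, 2, Dee), (2007, Omega, 3, 16, 24, Kim), (2007, Omega, 3, 16, 32, Bo), (2007, Omega, 3, 16, 4, Tai), (2007, Omega, 31, 29, 2, Dee), (2007, Omega, 31, 29, 24, Kim), (2007, Omega, 31, 29, 32, Bo), (2007, Omega, 31, 29, 4, Tai), (2007, Omega, 32, 39, 2, Dee), (2007, Omega, 32, 39, 24, Kim), (2007, Omega, 32, 39, 32, Bo), (2007, Omega, 32, 39, 4, Tai)}.
Apply σ_{aname ≠ Tai}; surviving tuples: {(1985, Argo, 11, 23, 19, Rae), (1985, Argo, 11, 23, 19, Wes), (1985, Argo, 11, 23, 29, Uma), (1985, Argo, 11, 23, 30, Pat), (1985, Argo, 34, 12, 19, Rae), (1985, Argo, 34, 12, 19, Wes), (1985, Argo, 34, 12, 29, Uma), (1985, Argo, 34, 12, 30, Pat), (1985, Argo, 37, 27, 19, Rae), (1985, Argo, 37, 27, 19, Wes), (1985, Argo, 37, 27, 29, Uma), (1985, Argo, 37, 27, 30, Pat), (1985, Argo, 40, 5, 19, Rae), (1985, Argo, 40, 5, 19, Wes), (1985, Argo, 40, 5, 29, Uma), (1985, Argo, 40, 5, 30, Pat), (1985, Argo, 9, 6, 19, Rae), (1985, Argo, 9, 6, 19, Wes), (1985, Argo, 9, 6, 29, Uma), (1985, Argo, 9, 6, 30, Pat), (2007, Omega, 3, 16, 2, Dee), (2007, Omega, 3, 16, 24, Kim), (2007, Omega, 3, 16, 32, Bo), (2007, Omega, 31, 29, 2, Dee), (2007, Omega, 31, 29, 24, Kim), (2007, Omega, 31, 29, 32, Bo), (2007, Omega, 32, 39, 2, Dee), (2007, Omega, 32, 39, 24, Kim), (2007, Omega, 32, 39, 32, Bo)}
Apply σ_{year ≥ 2000}; surviving tuples: {(2007, Omega, 3, 16, 2, Dee), (2007, Omega, 3, 16, 24, Kim), (2007, Omega, 3, 16, 32, Bo), (2007, Omega, 31, 29, 2, Dee), (2007, Omega, 31, 29, 24, Kim), (2007, Omega, 31, 29, 32, Bo), (2007, Omega, 32, 39, 2, Dee), (2007, Omega, 32, 39, 24, Kim), (2007, Omega, 32, 39, 32, Bo)}
π_{aname, year, mid} gives {(Bo, 2007, 16), (Bo, 2007, 29), (Bo, 2007, 39), (Dee, 2007, 16), (Dee, 2007, 29), (Dee, 2007, 39), (Kim, 2007, 16), (Kim, 2007, 29), (Kim, 2007, 39)}.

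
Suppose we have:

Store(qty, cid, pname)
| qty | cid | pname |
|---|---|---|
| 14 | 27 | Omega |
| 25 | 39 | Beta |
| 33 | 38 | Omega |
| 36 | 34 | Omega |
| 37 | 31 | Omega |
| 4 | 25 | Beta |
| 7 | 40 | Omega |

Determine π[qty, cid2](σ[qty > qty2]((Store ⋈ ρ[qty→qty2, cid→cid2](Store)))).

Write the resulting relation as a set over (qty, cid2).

{(14, 40), (25, 25), (33, 27), (33, 40), (36, 27), (36, 38), (36, 40), (37, 27), (37, 34), (37, 38), (37, 40)}

ρ[qty→qty2, cid→cid2]: schema becomes (qty2, cid2, pname); tuples unchanged.
Joining Store and ρ[qty→qty2, cid→cid2](Store) on pname yields {(14, 27, Omega, 14, 27), (14, 27, Omega, 33, 38), (14, 27, Omega, 36, 34), (14, 27, Omega, 37, 31), (14, 27, Omega, 7, 40), (25, 39, Beta, 25, 39), (25, 39, Beta, 4, 25), (33, 38, Omega, 14, 27), (33, 38, Omega, 33, 38), (33, 38, Omega, 36, 34), (33, 38, Omega, 37, 31), (33, 38, Omega, 7, 40), (36, 34, Omega, 14, 27), (36, 34, Omega, 33, 38), (36, 34, Omega, 36, 34), (36, 34, Omega, 37, 31), (36, 34, Omega, 7, 40), (37, 31, Omega, 14, 27), (37, 31, Omega, 33, 38), (37, 31, Omega, 36, 34), (37, 31, Omega, 37, 31), (37, 31, Omega, 7, 40), (4, 25, Beta, 25, 39), (4, 25, Beta, 4, 25), (7, 40, Omega, 14, 27), (7, 40, Omega, 33, 38), (7, 40, Omega, 36, 34), (7, 40, Omega, 37, 31), (7, 40, Omega, 7, 40)}.
Apply σ_{qty > qty2}; surviving tuples: {(14, 27, Omega, 7, 40), (25, 39, Beta, 4, 25), (33, 38, Omega, 14, 27), (33, 38, Omega, 7, 40), (36, 34, Omega, 14, 27), (36, 34, Omega, 33, 38), (36, 34, Omega, 7, 40), (37, 31, Omega, 14, 27), (37, 31, Omega, 33, 38), (37, 31, Omega, 36, 34), (37, 31, Omega, 7, 40)}
Projecting to qty, cid2: {(14, 40), (25, 25), (33, 27), (33, 40), (36, 27), (36, 38), (36, 40), (37, 27), (37, 34), (37, 38), (37, 40)}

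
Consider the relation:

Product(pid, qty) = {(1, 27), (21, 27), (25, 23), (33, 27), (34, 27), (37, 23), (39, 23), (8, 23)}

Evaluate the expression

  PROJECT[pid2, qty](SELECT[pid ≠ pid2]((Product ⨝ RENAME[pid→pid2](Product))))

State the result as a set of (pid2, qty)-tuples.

{(1, 27), (21, 27), (25, 23), (33, 27), (34, 27), (37, 23), (39, 23), (8, 23)}

ρ[pid→pid2]: schema becomes (pid2, qty); tuples unchanged.
Product ⋈ RENAME[pid→pid2](Product) (natural join on qty): {(1, 27, 1), (1, 27, 21), (1, 27, 33), (1, 27, 34), (21, 27, 1), (21, 27, 21), (21, 27, 33), (21, 27, 34), (25, 23, 25), (25, 23, 37), (25, 23, 39), (25, 23, 8), (33, 27, 1), (33, 27, 21), (33, 27, 33), (33, 27, 34), (34, 27, 1), (34, 27, 21), (34, 27, 33), (34, 27, 34), (37, 23, 25), (37, 23, 37), (37, 23, 39), (37, 23, 8), (39, 23, 25), (39, 23, 37), (39, 23, 39), (39, 23, 8), (8, 23, 25), (8, 23, 37), (8, 23, 39), (8, 23, 8)}
σ[pid ≠ pid2]: keep tuples satisfying pid ≠ pid2 → {(1, 27, 21), (1, 27, 33), (1, 27, 34), (21, 27, 1), (21, 27, 33), (21, 27, 34), (25, 23, 37), (25, 23, 39), (25, 23, 8), (33, 27, 1), (33, 27, 21), (33, 27, 34), (34, 27, 1), (34, 27, 21), (34, 27, 33), (37, 23, 25), (37, 23, 39), (37, 23, 8), (39, 23, 25), (39, 23, 37), (39, 23, 8), (8, 23, 25), (8, 23, 37), (8, 23, 39)}
π[pid2, qty]: project onto (pid2, qty) (16 duplicate(s) eliminated) → {(1, 27), (21, 27), (25, 23), (33, 27), (34, 27), (37, 23), (39, 23), (8, 23)}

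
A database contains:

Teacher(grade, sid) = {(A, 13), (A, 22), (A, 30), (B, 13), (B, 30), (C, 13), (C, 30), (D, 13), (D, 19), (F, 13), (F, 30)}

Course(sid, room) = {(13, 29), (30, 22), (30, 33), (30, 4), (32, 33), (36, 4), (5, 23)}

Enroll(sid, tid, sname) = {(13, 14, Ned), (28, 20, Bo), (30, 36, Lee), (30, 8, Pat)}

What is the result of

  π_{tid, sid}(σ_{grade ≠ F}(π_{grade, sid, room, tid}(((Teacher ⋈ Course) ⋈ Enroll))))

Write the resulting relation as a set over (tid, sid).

Natural join on sid: {(A, 13, 29), (A, 30, 22), (A, 30, 33), (A, 30, 4), (B, 13, 29), (B, 30, 22), (B, 30, 33), (B, 30, 4), (C, 13, 29), (C, 30, 22), (C, 30, 33), (C, 30, 4), (D, 13, 29), (F, 13, 29), (F, 30, 22), (F, 30, 33), (F, 30, 4)}
Natural join on sid: {(A, 13, 29, 14, Ned), (A, 30, 22, 36, Lee), (A, 30, 22, 8, Pat), (A, 30, 33, 36, Lee), (A, 30, 33, 8, Pat), (A, 30, 4, 36, Lee), (A, 30, 4, 8, Pat), (B, 13, 29, 14, Ned), (B, 30, 22, 36, Lee), (B, 30, 22, 8, Pat), (B, 30, 33, 36, Lee), (B, 30, 33, 8, Pat), (B, 30, 4, 36, Lee), (B, 30, 4, 8, Pat), (C, 13, 29, 14, Ned), (C, 30, 22, 36, Lee), (C, 30, 22, 8, Pat), (C, 30, 33, 36, Lee), (C, 30, 33, 8, Pat), (C, 30, 4, 36, Lee), (C, 30, 4, 8, Pat), (D, 13, 29, 14, Ned), (F, 13, 29, 14, Ned), (F, 30, 22, 36, Lee), (F, 30, 22, 8, Pat), (F, 30, 33, 36, Lee), (F, 30, 33, 8, Pat), (F, 30, 4, 36, Lee), (F, 30, 4, 8, Pat)}
Keep only column(s) grade, sid, room, tid: {(A, 13, 29, 14), (A, 30, 22, 36), (A, 30, 22, 8), (A, 30, 33, 36), (A, 30, 33, 8), (A, 30, 4, 36), (A, 30, 4, 8), (B, 13, 29, 14), (B, 30, 22, 36), (B, 30, 22, 8), (B, 30, 33, 36), (B, 30, 33, 8), (B, 30, 4, 36), (B, 30, 4, 8), (C, 13, 29, 14), (C, 30, 22, 36), (C, 30, 22, 8), (C, 30, 33, 36), (C, 30, 33, 8), (C, 30, 4, 36), (C, 30, 4, 8), (D, 13, 29, 14), (F, 13, 29, 14), (F, 30, 22, 36), (F, 30, 22, 8), (F, 30, 33, 36), (F, 30, 33, 8), (F, 30, 4, 36), (F, 30, 4, 8)}
Apply σ_{grade ≠ F}; surviving tuples: {(A, 13, 29, 14), (A, 30, 22, 36), (A, 30, 22, 8), (A, 30, 33, 36), (A, 30, 33, 8), (A, 30, 4, 36), (A, 30, 4, 8), (B, 13, 29, 14), (B, 30, 22, 36), (B, 30, 22, 8), (B, 30, 33, 36), (B, 30, 33, 8), (B, 30, 4, 36), (B, 30, 4, 8), (C, 13, 29, 14), (C, 30, 22, 36), (C, 30, 22, 8), (C, 30, 33, 36), (C, 30, 33, 8), (C, 30, 4, 36), (C, 30, 4, 8), (D, 13, 29, 14)}
Keep only column(s) tid, sid (19 duplicate(s) eliminated): {(14, 13), (36, 30), (8, 30)}

{(14, 13), (36, 30), (8, 30)}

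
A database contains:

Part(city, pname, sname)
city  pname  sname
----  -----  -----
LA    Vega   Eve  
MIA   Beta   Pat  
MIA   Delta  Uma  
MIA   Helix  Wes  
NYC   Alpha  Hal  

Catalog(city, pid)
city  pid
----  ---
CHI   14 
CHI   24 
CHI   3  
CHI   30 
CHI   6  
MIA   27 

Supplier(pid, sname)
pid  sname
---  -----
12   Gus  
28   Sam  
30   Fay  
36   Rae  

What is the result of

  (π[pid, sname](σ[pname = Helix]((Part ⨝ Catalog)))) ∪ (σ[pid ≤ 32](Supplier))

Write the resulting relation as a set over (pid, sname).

Natural join on city: {(MIA, Beta, Pat, 27), (MIA, Delta, Uma, 27), (MIA, Helix, Wes, 27)}
Filtering on pname = Helix leaves {(MIA, Helix, Wes, 27)}.
π[pid, sname]: project onto (pid, sname) → {(27, Wes)}
Filtering on pid ≤ 32 leaves {(12, Gus), (28, Sam), (30, Fay)}.
Set union of the two operands is {(12, Gus), (27, Wes), (28, Sam), (30, Fay)}.

{(12, Gus), (27, Wes), (28, Sam), (30, Fay)}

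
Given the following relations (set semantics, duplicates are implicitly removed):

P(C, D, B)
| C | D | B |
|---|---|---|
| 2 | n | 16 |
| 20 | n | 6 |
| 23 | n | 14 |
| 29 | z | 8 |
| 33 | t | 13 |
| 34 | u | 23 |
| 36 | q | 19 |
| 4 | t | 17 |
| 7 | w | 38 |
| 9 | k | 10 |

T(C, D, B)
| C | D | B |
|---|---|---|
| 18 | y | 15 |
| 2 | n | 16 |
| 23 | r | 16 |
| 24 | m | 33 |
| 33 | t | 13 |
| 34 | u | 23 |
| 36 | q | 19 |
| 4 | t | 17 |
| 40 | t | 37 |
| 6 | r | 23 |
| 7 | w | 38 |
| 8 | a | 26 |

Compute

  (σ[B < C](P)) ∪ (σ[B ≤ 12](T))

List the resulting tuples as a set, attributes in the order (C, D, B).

Apply σ_{B < C}; surviving tuples: {(20, n, 6), (23, n, 14), (29, z, 8), (33, t, 13), (34, u, 23), (36, q, 19)}
Apply σ_{B ≤ 12}; surviving tuples: {}
Taking the union: {(20, n, 6), (23, n, 14), (29, z, 8), (33, t, 13), (34, u, 23), (36, q, 19)}

{(20, n, 6), (23, n, 14), (29, z, 8), (33, t, 13), (34, u, 23), (36, q, 19)}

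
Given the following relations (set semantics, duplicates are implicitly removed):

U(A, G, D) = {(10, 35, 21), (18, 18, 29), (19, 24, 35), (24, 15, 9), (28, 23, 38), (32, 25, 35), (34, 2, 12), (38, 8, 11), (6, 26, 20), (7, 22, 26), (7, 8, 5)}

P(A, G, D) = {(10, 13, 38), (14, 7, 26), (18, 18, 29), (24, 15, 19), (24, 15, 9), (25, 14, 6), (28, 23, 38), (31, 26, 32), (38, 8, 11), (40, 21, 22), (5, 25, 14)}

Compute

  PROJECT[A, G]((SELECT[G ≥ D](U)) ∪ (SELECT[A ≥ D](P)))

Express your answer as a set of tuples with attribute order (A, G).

{(10, 35), (24, 15), (25, 14), (38, 8), (40, 21), (6, 26), (7, 8)}

Selection G ≥ D: {(10, 35, 21), (24, 15, 9), (6, 26, 20), (7, 8, 5)}
Selection A ≥ D: {(24, 15, 19), (24, 15, 9), (25, 14, 6), (38, 8, 11), (40, 21, 22)}
Taking the union: {(10, 35, 21), (24, 15, 19), (24, 15, 9), (25, 14, 6), (38, 8, 11), (40, 21, 22), (6, 26, 20), (7, 8, 5)}
Projecting to A, G (1 duplicate(s) eliminated): {(10, 35), (24, 15), (25, 14), (38, 8), (40, 21), (6, 26), (7, 8)}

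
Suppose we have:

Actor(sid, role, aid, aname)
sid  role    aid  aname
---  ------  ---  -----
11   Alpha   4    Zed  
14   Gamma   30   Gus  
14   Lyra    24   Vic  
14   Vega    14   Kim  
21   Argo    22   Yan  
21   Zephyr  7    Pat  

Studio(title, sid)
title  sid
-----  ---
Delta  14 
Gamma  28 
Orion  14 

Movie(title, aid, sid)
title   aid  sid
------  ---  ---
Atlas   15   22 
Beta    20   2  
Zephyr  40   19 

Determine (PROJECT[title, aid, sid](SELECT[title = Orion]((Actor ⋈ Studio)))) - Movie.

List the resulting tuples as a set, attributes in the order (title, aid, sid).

{(Orion, 14, 14), (Orion, 24, 14), (Orion, 30, 14)}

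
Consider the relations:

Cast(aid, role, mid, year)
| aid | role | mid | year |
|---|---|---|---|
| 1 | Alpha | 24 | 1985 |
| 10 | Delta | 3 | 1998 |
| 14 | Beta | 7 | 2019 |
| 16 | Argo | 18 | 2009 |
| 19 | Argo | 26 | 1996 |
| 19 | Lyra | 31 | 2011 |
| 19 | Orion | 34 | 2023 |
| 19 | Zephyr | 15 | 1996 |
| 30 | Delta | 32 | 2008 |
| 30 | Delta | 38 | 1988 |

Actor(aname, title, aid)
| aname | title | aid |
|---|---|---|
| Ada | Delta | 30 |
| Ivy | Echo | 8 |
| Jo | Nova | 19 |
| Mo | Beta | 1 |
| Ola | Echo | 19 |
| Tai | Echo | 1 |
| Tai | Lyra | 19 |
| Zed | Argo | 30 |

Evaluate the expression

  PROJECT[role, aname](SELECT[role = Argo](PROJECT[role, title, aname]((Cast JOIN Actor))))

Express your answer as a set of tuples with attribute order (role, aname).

Joining Cast and Actor on aid yields {(1, Alpha, 24, 1985, Mo, Beta), (1, Alpha, 24, 1985, Tai, Echo), (19, Argo, 26, 1996, Jo, Nova), (19, Argo, 26, 1996, Ola, Echo), (19, Argo, 26, 1996, Tai, Lyra), (19, Lyra, 31, 2011, Jo, Nova), (19, Lyra, 31, 2011, Ola, Echo), (19, Lyra, 31, 2011, Tai, Lyra), (19, Orion, 34, 2023, Jo, Nova), (19, Orion, 34, 2023, Ola, Echo), (19, Orion, 34, 2023, Tai, Lyra), (19, Zephyr, 15, 1996, Jo, Nova), (19, Zephyr, 15, 1996, Ola, Echo), (19, Zephyr, 15, 1996, Tai, Lyra), (30, Delta, 32, 2008, Ada, Delta), (30, Delta, 32, 2008, Zed, Argo), (30, Delta, 38, 1988, Ada, Delta), (30, Delta, 38, 1988, Zed, Argo)}.
π[role, title, aname]: project onto (role, title, aname) (2 duplicate(s) eliminated) → {(Alpha, Beta, Mo), (Alpha, Echo, Tai), (Argo, Echo, Ola), (Argo, Lyra, Tai), (Argo, Nova, Jo), (Delta, Argo, Zed), (Delta, Delta, Ada), (Lyra, Echo, Ola), (Lyra, Lyra, Tai), (Lyra, Nova, Jo), (Orion, Echo, Ola), (Orion, Lyra, Tai), (Orion, Nova, Jo), (Zephyr, Echo, Ola), (Zephyr, Lyra, Tai), (Zephyr, Nova, Jo)}
Selection role = Argo: {(Argo, Echo, Ola), (Argo, Lyra, Tai), (Argo, Nova, Jo)}
π[role, aname]: project onto (role, aname) → {(Argo, Jo), (Argo, Ola), (Argo, Tai)}

{(Argo, Jo), (Argo, Ola), (Argo, Tai)}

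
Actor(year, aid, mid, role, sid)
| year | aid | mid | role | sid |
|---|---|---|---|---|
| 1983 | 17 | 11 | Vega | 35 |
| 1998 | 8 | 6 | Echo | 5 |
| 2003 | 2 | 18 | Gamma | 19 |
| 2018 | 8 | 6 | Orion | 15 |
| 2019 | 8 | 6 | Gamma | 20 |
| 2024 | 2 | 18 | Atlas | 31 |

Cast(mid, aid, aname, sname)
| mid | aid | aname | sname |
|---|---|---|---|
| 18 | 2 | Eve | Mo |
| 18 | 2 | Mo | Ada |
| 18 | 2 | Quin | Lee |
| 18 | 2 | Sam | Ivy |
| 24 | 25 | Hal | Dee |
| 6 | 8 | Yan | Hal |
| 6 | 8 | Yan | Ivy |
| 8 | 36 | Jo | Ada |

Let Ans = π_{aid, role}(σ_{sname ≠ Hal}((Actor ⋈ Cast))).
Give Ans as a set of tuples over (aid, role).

{(2, Atlas), (2, Gamma), (8, Echo), (8, Gamma), (8, Orion)}

Joining Actor and Cast on aid, mid yields {(1998, 8, 6, Echo, 5, Yan, Hal), (1998, 8, 6, Echo, 5, Yan, Ivy), (2003, 2, 18, Gamma, 19, Eve, Mo), (2003, 2, 18, Gamma, 19, Mo, Ada), (2003, 2, 18, Gamma, 19, Quin, Lee), (2003, 2, 18, Gamma, 19, Sam, Ivy), (2018, 8, 6, Orion, 15, Yan, Hal), (2018, 8, 6, Orion, 15, Yan, Ivy), (2019, 8, 6, Gamma, 20, Yan, Hal), (2019, 8, 6, Gamma, 20, Yan, Ivy), (2024, 2, 18, Atlas, 31, Eve, Mo), (2024, 2, 18, Atlas, 31, Mo, Ada), (2024, 2, 18, Atlas, 31, Quin, Lee), (2024, 2, 18, Atlas, 31, Sam, Ivy)}.
Selection sname ≠ Hal: {(1998, 8, 6, Echo, 5, Yan, Ivy), (2003, 2, 18, Gamma, 19, Eve, Mo), (2003, 2, 18, Gamma, 19, Mo, Ada), (2003, 2, 18, Gamma, 19, Quin, Lee), (2003, 2, 18, Gamma, 19, Sam, Ivy), (2018, 8, 6, Orion, 15, Yan, Ivy), (2019, 8, 6, Gamma, 20, Yan, Ivy), (2024, 2, 18, Atlas, 31, Eve, Mo), (2024, 2, 18, Atlas, 31, Mo, Ada), (2024, 2, 18, Atlas, 31, Quin, Lee), (2024, 2, 18, Atlas, 31, Sam, Ivy)}
Keep only column(s) aid, role (6 duplicate(s) eliminated): {(2, Atlas), (2, Gamma), (8, Echo), (8, Gamma), (8, Orion)}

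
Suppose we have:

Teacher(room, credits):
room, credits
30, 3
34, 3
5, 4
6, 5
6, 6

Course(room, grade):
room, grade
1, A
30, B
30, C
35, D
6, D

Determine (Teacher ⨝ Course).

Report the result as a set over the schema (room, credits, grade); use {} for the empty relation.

{(30, 3, B), (30, 3, C), (6, 5, D), (6, 6, D)}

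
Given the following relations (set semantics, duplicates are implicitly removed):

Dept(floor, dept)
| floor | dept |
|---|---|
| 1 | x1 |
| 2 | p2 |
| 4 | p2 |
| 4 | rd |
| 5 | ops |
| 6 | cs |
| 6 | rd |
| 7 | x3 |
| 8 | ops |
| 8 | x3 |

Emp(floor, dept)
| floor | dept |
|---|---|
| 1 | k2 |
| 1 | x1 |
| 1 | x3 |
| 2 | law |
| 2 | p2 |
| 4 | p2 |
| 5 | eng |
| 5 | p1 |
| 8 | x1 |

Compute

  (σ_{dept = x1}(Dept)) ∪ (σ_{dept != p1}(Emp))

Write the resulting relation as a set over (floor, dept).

{(1, k2), (1, x1), (1, x3), (2, law), (2, p2), (4, p2), (5, eng), (8, x1)}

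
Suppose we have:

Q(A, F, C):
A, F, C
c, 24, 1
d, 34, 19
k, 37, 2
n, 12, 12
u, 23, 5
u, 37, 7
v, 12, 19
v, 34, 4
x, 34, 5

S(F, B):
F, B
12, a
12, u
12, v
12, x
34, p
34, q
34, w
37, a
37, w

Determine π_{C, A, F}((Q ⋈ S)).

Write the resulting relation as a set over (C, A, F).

Q ⋈ S (natural join on F): {(d, 34, 19, p), (d, 34, 19, q), (d, 34, 19, w), (k, 37, 2, a), (k, 37, 2, w), (n, 12, 12, a), (n, 12, 12, u), (n, 12, 12, v), (n, 12, 12, x), (u, 37, 7, a), (u, 37, 7, w), (v, 12, 19, a), (v, 12, 19, u), (v, 12, 19, v), (v, 12, 19, x), (v, 34, 4, p), (v, 34, 4, q), (v, 34, 4, w), (x, 34, 5, p), (x, 34, 5, q), (x, 34, 5, w)}
π[C, A, F]: project onto (C, A, F) (14 duplicate(s) eliminated) → {(12, n, 12), (19, d, 34), (19, v, 12), (2, k, 37), (4, v, 34), (5, x, 34), (7, u, 37)}

{(12, n, 12), (19, d, 34), (19, v, 12), (2, k, 37), (4, v, 34), (5, x, 34), (7, u, 37)}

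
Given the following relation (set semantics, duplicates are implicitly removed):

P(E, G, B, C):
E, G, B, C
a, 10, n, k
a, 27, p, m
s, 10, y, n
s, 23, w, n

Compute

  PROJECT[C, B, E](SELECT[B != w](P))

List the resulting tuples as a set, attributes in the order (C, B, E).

Selection B != w: {(a, 10, n, k), (a, 27, p, m), (s, 10, y, n)}
π_{C, B, E} gives {(k, n, a), (m, p, a), (n, y, s)}.

{(k, n, a), (m, p, a), (n, y, s)}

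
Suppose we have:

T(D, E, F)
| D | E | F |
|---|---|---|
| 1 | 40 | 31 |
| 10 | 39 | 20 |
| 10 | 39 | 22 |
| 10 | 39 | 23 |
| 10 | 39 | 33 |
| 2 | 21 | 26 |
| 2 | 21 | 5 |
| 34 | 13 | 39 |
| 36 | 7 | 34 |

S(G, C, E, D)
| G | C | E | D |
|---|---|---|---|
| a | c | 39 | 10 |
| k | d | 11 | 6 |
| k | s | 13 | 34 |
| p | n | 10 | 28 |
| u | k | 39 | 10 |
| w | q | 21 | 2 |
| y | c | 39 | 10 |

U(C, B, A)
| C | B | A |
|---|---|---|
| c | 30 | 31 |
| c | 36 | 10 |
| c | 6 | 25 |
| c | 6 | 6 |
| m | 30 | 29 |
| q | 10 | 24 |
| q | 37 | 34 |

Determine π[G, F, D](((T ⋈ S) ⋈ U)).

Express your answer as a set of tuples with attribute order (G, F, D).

{(a, 20, 10), (a, 22, 10), (a, 23, 10), (a, 33, 10), (w, 26, 2), (w, 5, 2), (y, 20, 10), (y, 22, 10), (y, 23, 10), (y, 33, 10)}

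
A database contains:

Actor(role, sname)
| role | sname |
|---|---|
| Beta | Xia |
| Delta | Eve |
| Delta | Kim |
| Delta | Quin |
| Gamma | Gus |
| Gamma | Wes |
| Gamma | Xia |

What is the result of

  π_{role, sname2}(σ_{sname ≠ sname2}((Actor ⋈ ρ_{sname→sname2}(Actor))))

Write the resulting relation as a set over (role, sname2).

ρ[sname→sname2]: schema becomes (role, sname2); tuples unchanged.
Actor ⋈ ρ_{sname→sname2}(Actor) (natural join on role): {(Beta, Xia, Xia), (Delta, Eve, Eve), (Delta, Eve, Kim), (Delta, Eve, Quin), (Delta, Kim, Eve), (Delta, Kim, Kim), (Delta, Kim, Quin), (Delta, Quin, Eve), (Delta, Quin, Kim), (Delta, Quin, Quin), (Gamma, Gus, Gus), (Gamma, Gus, Wes), (Gamma, Gus, Xia), (Gamma, Wes, Gus), (Gamma, Wes, Wes), (Gamma, Wes, Xia), (Gamma, Xia, Gus), (Gamma, Xia, Wes), (Gamma, Xia, Xia)}
Apply σ_{sname ≠ sname2}; surviving tuples: {(Delta, Eve, Kim), (Delta, Eve, Quin), (Delta, Kim, Eve), (Delta, Kim, Quin), (Delta, Quin, Eve), (Delta, Quin, Kim), (Gamma, Gus, Wes), (Gamma, Gus, Xia), (Gamma, Wes, Gus), (Gamma, Wes, Xia), (Gamma, Xia, Gus), (Gamma, Xia, Wes)}
Keep only column(s) role, sname2 (6 duplicate(s) eliminated): {(Delta, Eve), (Delta, Kim), (Delta, Quin), (Gamma, Gus), (Gamma, Wes), (Gamma, Xia)}

{(Delta, Eve), (Delta, Kim), (Delta, Quin), (Gamma, Gus), (Gamma, Wes), (Gamma, Xia)}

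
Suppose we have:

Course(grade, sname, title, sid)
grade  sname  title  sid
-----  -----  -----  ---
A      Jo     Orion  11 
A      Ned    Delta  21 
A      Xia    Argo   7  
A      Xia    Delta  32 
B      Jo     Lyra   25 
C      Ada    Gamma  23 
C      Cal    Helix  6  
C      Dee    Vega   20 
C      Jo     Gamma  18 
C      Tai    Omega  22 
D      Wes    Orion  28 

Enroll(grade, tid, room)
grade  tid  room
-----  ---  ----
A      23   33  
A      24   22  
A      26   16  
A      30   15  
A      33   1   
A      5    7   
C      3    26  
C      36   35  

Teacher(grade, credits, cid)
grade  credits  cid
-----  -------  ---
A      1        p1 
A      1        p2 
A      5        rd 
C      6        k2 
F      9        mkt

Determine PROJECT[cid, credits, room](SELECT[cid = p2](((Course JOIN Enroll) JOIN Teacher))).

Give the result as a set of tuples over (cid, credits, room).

{(p2, 1, 1), (p2, 1, 15), (p2, 1, 16), (p2, 1, 22), (p2, 1, 33), (p2, 1, 7)}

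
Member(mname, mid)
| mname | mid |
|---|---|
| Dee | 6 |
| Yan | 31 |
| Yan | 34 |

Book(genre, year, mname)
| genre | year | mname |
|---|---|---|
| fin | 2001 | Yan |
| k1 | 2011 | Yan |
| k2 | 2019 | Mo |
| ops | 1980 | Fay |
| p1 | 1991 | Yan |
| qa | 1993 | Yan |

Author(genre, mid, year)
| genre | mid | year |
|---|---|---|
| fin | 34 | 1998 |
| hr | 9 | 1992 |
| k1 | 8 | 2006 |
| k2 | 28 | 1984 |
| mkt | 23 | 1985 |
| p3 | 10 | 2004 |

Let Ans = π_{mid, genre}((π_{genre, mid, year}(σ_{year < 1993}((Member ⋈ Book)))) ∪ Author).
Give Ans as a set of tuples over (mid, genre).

Joining Member and Book on mname yields {(Yan, 31, fin, 2001), (Yan, 31, k1, 2011), (Yan, 31, p1, 1991), (Yan, 31, qa, 1993), (Yan, 34, fin, 2001), (Yan, 34, k1, 2011), (Yan, 34, p1, 1991), (Yan, 34, qa, 1993)}.
Selection year < 1993: {(Yan, 31, p1, 1991), (Yan, 34, p1, 1991)}
Projecting to genre, mid, year: {(p1, 31, 1991), (p1, 34, 1991)}
Union: {(p1, 31, 1991), (p1, 34, 1991)} with {(fin, 34, 1998), (hr, 9, 1992), (k1, 8, 2006), (k2, 28, 1984), (mkt, 23, 1985), (p3, 10, 2004)} → {(fin, 34, 1998), (hr, 9, 1992), (k1, 8, 2006), (k2, 28, 1984), (mkt, 23, 1985), (p1, 31, 1991), (p1, 34, 1991), (p3, 10, 2004)}
Projecting to mid, genre: {(10, p3), (23, mkt), (28, k2), (31, p1), (34, fin), (34, p1), (8, k1), (9, hr)}

{(10, p3), (23, mkt), (28, k2), (31, p1), (34, fin), (34, p1), (8, k1), (9, hr)}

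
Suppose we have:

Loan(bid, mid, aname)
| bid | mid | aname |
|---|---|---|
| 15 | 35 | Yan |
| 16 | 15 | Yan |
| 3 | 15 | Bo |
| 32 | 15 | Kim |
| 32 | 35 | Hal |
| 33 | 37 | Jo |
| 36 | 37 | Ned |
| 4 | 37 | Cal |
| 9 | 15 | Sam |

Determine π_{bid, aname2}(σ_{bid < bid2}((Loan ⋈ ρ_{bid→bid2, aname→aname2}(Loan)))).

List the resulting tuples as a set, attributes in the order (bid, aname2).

{(15, Hal), (16, Kim), (3, Kim), (3, Sam), (3, Yan), (33, Ned), (4, Jo), (4, Ned), (9, Kim), (9, Yan)}

ρ[bid→bid2, aname→aname2]: schema becomes (bid2, mid, aname2); tuples unchanged.
Joining Loan and ρ_{bid→bid2, aname→aname2}(Loan) on mid yields {(15, 35, Yan, 15, Yan), (15, 35, Yan, 32, Hal), (16, 15, Yan, 16, Yan), (16, 15, Yan, 3, Bo), (16, 15, Yan, 32, Kim), (16, 15, Yan, 9, Sam), (3, 15, Bo, 16, Yan), (3, 15, Bo, 3, Bo), (3, 15, Bo, 32, Kim), (3, 15, Bo, 9, Sam), (32, 15, Kim, 16, Yan), (32, 15, Kim, 3, Bo), (32, 15, Kim, 32, Kim), (32, 15, Kim, 9, Sam), (32, 35, Hal, 15, Yan), (32, 35, Hal, 32, Hal), (33, 37, Jo, 33, Jo), (33, 37, Jo, 36, Ned), (33, 37, Jo, 4, Cal), (36, 37, Ned, 33, Jo), (36, 37, Ned, 36, Ned), (36, 37, Ned, 4, Cal), (4, 37, Cal, 33, Jo), (4, 37, Cal, 36, Ned), (4, 37, Cal, 4, Cal), (9, 15, Sam, 16, Yan), (9, 15, Sam, 3, Bo), (9, 15, Sam, 32, Kim), (9, 15, Sam, 9, Sam)}.
Filtering on bid < bid2 leaves {(15, 35, Yan, 32, Hal), (16, 15, Yan, 32, Kim), (3, 15, Bo, 16, Yan), (3, 15, Bo, 32, Kim), (3, 15, Bo, 9, Sam), (33, 37, Jo, 36, Ned), (4, 37, Cal, 33, Jo), (4, 37, Cal, 36, Ned), (9, 15, Sam, 16, Yan), (9, 15, Sam, 32, Kim)}.
π[bid, aname2]: project onto (bid, aname2) → {(15, Hal), (16, Kim), (3, Kim), (3, Sam), (3, Yan), (33, Ned), (4, Jo), (4, Ned), (9, Kim), (9, Yan)}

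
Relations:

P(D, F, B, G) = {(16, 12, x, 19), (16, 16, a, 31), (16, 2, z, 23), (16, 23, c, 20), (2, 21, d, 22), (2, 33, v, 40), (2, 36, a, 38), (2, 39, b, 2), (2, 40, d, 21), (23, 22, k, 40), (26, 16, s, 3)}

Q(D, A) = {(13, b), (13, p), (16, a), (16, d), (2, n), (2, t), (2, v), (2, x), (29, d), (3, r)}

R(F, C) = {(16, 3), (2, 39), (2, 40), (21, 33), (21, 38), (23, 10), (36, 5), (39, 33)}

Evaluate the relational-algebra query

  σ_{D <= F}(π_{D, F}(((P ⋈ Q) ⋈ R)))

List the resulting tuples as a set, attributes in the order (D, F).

Joining P and Q on D yields {(16, 12, x, 19, a), (16, 12, x, 19, d), (16, 16, a, 31, a), (16, 16, a, 31, d), (16, 2, z, 23, a), (16, 2, z, 23, d), (16, 23, c, 20, a), (16, 23, c, 20, d), (2, 21, d, 22, n), (2, 21, d, 22, t), (2, 21, d, 22, v), (2, 21, d, 22, x), (2, 33, v, 40, n), (2, 33, v, 40, t), (2, 33, v, 40, v), (2, 33, v, 40, x), (2, 36, a, 38, n), (2, 36, a, 38, t), (2, 36, a, 38, v), (2, 36, a, 38, x), (2, 39, b, 2, n), (2, 39, b, 2, t), (2, 39, b, 2, v), (2, 39, b, 2, x), (2, 40, d, 21, n), (2, 40, d, 21, t), (2, 40, d, 21, v), (2, 40, d, 21, x)}.
Joining (P ⋈ Q) and R on F yields {(16, 16, a, 31, a, 3), (16, 16, a, 31, d, 3), (16, 2, z, 23, a, 39), (16, 2, z, 23, a, 40), (16, 2, z, 23, d, 39), (16, 2, z, 23, d, 40), (16, 23, c, 20, a, 10), (16, 23, c, 20, d, 10), (2, 21, d, 22, n, 33), (2, 21, d, 22, n, 38), (2, 21, d, 22, t, 33), (2, 21, d, 22, t, 38), (2, 21, d, 22, v, 33), (2, 21, d, 22, v, 38), (2, 21, d, 22, x, 33), (2, 21, d, 22, x, 38), (2, 36, a, 38, n, 5), (2, 36, a, 38, t, 5), (2, 36, a, 38, v, 5), (2, 36, a, 38, x, 5), (2, 39, b, 2, n, 33), (2, 39, b, 2, t, 33), (2, 39, b, 2, v, 33), (2, 39, b, 2, x, 33)}.
Projecting to D, F (18 duplicate(s) eliminated): {(16, 16), (16, 2), (16, 23), (2, 21), (2, 36), (2, 39)}
σ[D <= F]: keep tuples satisfying D <= F → {(16, 16), (16, 23), (2, 21), (2, 36), (2, 39)}

{(16, 16), (16, 23), (2, 21), (2, 36), (2, 39)}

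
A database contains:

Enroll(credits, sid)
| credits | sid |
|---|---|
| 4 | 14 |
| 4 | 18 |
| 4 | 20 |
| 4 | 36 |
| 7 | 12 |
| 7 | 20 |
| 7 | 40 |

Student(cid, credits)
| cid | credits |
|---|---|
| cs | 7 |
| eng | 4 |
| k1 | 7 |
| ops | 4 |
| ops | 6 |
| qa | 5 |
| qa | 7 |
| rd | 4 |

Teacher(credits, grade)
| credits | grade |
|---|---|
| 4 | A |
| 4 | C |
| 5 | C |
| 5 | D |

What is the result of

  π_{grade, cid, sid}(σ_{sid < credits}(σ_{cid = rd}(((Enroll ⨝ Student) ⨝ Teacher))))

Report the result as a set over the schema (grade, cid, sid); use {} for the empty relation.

Joining Enroll and Student on credits yields {(4, 14, eng), (4, 14, ops), (4, 14, rd), (4, 18, eng), (4, 18, ops), (4, 18, rd), (4, 20, eng), (4, 20, ops), (4, 20, rd), (4, 36, eng), (4, 36, ops), (4, 36, rd), (7, 12, cs), (7, 12, k1), (7, 12, qa), (7, 20, cs), (7, 20, k1), (7, 20, qa), (7, 40, cs), (7, 40, k1), (7, 40, qa)}.
Joining (Enroll ⨝ Student) and Teacher on credits yields {(4, 14, eng, A), (4, 14, eng, C), (4, 14, ops, A), (4, 14, ops, C), (4, 14, rd, A), (4, 14, rd, C), (4, 18, eng, A), (4, 18, eng, C), (4, 18, ops, A), (4, 18, ops, C), (4, 18, rd, A), (4, 18, rd, C), (4, 20, eng, A), (4, 20, eng, C), (4, 20, ops, A), (4, 20, ops, C), (4, 20, rd, A), (4, 20, rd, C), (4, 36, eng, A), (4, 36, eng, C), (4, 36, ops, A), (4, 36, ops, C), (4, 36, rd, A), (4, 36, rd, C)}.
Apply σ_{cid = rd}; surviving tuples: {(4, 14, rd, A), (4, 14, rd, C), (4, 18, rd, A), (4, 18, rd, C), (4, 20, rd, A), (4, 20, rd, C), (4, 36, rd, A), (4, 36, rd, C)}
Apply σ_{sid < credits}; surviving tuples: {}
π_{grade, cid, sid} gives {}.

{}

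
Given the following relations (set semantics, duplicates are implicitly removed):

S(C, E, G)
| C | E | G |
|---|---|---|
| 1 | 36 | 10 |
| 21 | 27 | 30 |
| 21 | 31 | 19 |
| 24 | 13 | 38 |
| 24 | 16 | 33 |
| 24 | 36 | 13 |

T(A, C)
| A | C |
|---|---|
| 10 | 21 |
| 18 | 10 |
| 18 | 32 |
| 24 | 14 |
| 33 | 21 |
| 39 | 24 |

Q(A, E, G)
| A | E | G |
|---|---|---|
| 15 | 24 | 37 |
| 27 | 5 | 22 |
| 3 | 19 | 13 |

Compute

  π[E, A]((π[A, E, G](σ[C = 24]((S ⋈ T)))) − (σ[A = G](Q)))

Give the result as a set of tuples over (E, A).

{(13, 39), (16, 39), (36, 39)}

Natural join on C: {(21, 27, 30, 10), (21, 27, 30, 33), (21, 31, 19, 10), (21, 31, 19, 33), (24, 13, 38, 39), (24, 16, 33, 39), (24, 36, 13, 39)}
σ[C = 24]: keep tuples satisfying C = 24 → {(24, 13, 38, 39), (24, 16, 33, 39), (24, 36, 13, 39)}
Keep only column(s) A, E, G: {(39, 13, 38), (39, 16, 33), (39, 36, 13)}
σ[A = G]: keep tuples satisfying A = G → {}
Taking the difference: {(39, 13, 38), (39, 16, 33), (39, 36, 13)}
Keep only column(s) E, A: {(13, 39), (16, 39), (36, 39)}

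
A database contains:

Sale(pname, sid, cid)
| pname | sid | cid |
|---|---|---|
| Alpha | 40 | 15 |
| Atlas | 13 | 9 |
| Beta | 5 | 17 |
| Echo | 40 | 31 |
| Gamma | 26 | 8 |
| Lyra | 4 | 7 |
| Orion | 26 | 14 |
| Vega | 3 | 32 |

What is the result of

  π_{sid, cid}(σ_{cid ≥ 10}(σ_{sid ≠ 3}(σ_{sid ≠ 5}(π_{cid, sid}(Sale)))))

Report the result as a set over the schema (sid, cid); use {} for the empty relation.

{(26, 14), (40, 15), (40, 31)}

Keep only column(s) cid, sid: {(14, 26), (15, 40), (17, 5), (31, 40), (32, 3), (7, 4), (8, 26), (9, 13)}
Selection sid ≠ 5: {(14, 26), (15, 40), (31, 40), (32, 3), (7, 4), (8, 26), (9, 13)}
Selection sid ≠ 3: {(14, 26), (15, 40), (31, 40), (7, 4), (8, 26), (9, 13)}
Selection cid ≥ 10: {(14, 26), (15, 40), (31, 40)}
Keep only column(s) sid, cid: {(26, 14), (40, 15), (40, 31)}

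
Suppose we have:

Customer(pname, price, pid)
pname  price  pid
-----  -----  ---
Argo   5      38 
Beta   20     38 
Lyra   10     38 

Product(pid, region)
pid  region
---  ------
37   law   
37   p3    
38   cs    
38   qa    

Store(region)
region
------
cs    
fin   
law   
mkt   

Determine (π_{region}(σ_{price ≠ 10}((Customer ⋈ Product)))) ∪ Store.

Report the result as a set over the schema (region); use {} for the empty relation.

{cs, fin, law, mkt, qa}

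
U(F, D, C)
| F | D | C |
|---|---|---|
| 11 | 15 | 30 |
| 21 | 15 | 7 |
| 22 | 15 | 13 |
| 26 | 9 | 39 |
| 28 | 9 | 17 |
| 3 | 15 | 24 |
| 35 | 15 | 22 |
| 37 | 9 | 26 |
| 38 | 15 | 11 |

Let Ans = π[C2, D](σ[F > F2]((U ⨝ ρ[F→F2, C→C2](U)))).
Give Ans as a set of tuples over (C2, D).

ρ[F→F2, C→C2]: schema becomes (F2, D, C2); tuples unchanged.
U ⋈ ρ[F→F2, C→C2](U) (natural join on D): {(11, 15, 30, 11, 30), (11, 15, 30, 21, 7), (11, 15, 30, 22, 13), (11, 15, 30, 3, 24), (11, 15, 30, 35, 22), (11, 15, 30, 38, 11), (21, 15, 7, 11, 30), (21, 15, 7, 21, 7), (21, 15, 7, 22, 13), (21, 15, 7, 3, 24), (21, 15, 7, 35, 22), (21, 15, 7, 38, 11), (22, 15, 13, 11, 30), (22, 15, 13, 21, 7), (22, 15, 13, 22, 13), (22, 15, 13, 3, 24), (22, 15, 13, 35, 22), (22, 15, 13, 38, 11), (26, 9, 39, 26, 39), (26, 9, 39, 28, 17), (26, 9, 39, 37, 26), (28, 9, 17, 26, 39), (28, 9, 17, 28, 17), (28, 9, 17, 37, 26), (3, 15, 24, 11, 30), (3, 15, 24, 21, 7), (3, 15, 24, 22, 13), (3, 15, 24, 3, 24), (3, 15, 24, 35, 22), (3, 15, 24, 38, 11), (35, 15, 22, 11, 30), (35, 15, 22, 21, 7), (35, 15, 22, 22, 13), (35, 15, 22, 3, 24), (35, 15, 22, 35, 22), (35, 15, 22, 38, 11), (37, 9, 26, 26, 39), (37, 9, 26, 28, 17), (37, 9, 26, 37, 26), (38, 15, 11, 11, 30), (38, 15, 11, 21, 7), (38, 15, 11, 22, 13), (38, 15, 11, 3, 24), (38, 15, 11, 35, 22), (38, 15, 11, 38, 11)}
Selection F > F2: {(11, 15, 30, 3, 24), (21, 15, 7, 11, 30), (21, 15, 7, 3, 24), (22, 15, 13, 11, 30), (22, 15, 13, 21, 7), (22, 15, 13, 3, 24), (28, 9, 17, 26, 39), (35, 15, 22, 11, 30), (35, 15, 22, 21, 7), (35, 15, 22, 22, 13), (35, 15, 22, 3, 24), (37, 9, 26, 26, 39), (37, 9, 26, 28, 17), (38, 15, 11, 11, 30), (38, 15, 11, 21, 7), (38, 15, 11, 22, 13), (38, 15, 11, 3, 24), (38, 15, 11, 35, 22)}
π[C2, D]: project onto (C2, D) (11 duplicate(s) eliminated) → {(13, 15), (17, 9), (22, 15), (24, 15), (30, 15), (39, 9), (7, 15)}

{(13, 15), (17, 9), (22, 15), (24, 15), (30, 15), (39, 9), (7, 15)}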